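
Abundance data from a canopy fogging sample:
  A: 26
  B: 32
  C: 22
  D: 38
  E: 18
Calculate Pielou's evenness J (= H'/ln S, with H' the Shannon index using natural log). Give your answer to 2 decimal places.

Total N = 26+32+22+38+18 = 136, so the proportions are 0.1912, 0.2353, 0.1618, 0.2794, 0.1324 (working shown to 4 dp, full precision carried).
H' = −Σ pᵢ ln pᵢ = −((-0.3163) + (-0.3405) + (-0.2947) + (-0.3563) + (-0.2677)) = 1.5754.
With S = 5 species, ln S = 1.6094, so J = 1.5754/1.6094 = 0.9788, i.e. 0.98 to 2 decimal places.

0.98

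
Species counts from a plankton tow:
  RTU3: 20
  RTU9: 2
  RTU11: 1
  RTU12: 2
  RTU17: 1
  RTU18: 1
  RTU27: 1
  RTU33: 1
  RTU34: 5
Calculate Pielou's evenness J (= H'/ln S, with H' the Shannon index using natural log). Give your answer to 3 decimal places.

Total N = 20+2+1+2+1+1+1+1+5 = 34, so the proportions are 0.58824, 0.05882, 0.02941, 0.05882, 0.02941, 0.02941, 0.02941, 0.02941, 0.14706 (working shown to 5 dp, full precision carried).
H' = −Σ pᵢ ln pᵢ = −((-0.31213) + (-0.16666) + (-0.10372) + (-0.16666) + (-0.10372) + (-0.10372) + (-0.10372) + (-0.10372) + (-0.28190)) = 1.44594.
With S = 9 species, ln S = 2.19722, so J = 1.44594/2.19722 = 0.65807, i.e. 0.658 to 3 decimal places.

0.658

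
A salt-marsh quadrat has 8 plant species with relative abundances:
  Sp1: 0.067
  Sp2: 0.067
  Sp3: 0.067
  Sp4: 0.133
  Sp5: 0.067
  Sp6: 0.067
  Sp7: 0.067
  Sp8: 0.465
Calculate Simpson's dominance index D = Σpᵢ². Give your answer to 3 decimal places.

0.261

D = 0.067² + 0.067² + 0.067² + 0.133² + 0.067² + 0.067² + 0.067² + 0.465² = 0.00449 + 0.00449 + 0.00449 + 0.01769 + 0.00449 + 0.00449 + 0.00449 + 0.21623 = 0.26085 (working shown to 5 dp, full precision carried).
To 3 decimal places, D = 0.261.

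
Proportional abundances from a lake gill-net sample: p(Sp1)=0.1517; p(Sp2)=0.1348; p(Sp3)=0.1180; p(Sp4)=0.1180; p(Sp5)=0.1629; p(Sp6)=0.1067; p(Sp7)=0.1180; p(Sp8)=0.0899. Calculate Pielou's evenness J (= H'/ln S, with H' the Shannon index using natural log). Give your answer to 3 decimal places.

H' = −Σ pᵢ ln pᵢ = −((-0.28608) + (-0.27013) + (-0.25217) + (-0.25217) + (-0.29560) + (-0.23877) + (-0.25217) + (-0.21657)) = 2.06368 (working shown to 5 dp, full precision carried).
With S = 8 species, ln S = 2.07944, so J = 2.06368/2.07944 = 0.99242, i.e. 0.992 to 3 decimal places.

0.992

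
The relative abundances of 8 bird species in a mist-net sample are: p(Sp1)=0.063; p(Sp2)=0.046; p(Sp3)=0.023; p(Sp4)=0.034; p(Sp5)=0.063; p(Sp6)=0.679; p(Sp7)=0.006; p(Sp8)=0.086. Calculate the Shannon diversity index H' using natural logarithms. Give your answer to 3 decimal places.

Each pᵢ ln pᵢ term (working shown to 5 dp, full precision carried): 0.063×(-2.76462)=-0.17417, 0.046×(-3.07911)=-0.14164, 0.023×(-3.77226)=-0.08676, 0.034×(-3.38139)=-0.11497, 0.063×(-2.76462)=-0.17417, 0.679×(-0.38713)=-0.26286, 0.006×(-5.11600)=-0.03070, 0.086×(-2.45341)=-0.21099.
Sum = -1.19626, so H' = 1.196.

1.196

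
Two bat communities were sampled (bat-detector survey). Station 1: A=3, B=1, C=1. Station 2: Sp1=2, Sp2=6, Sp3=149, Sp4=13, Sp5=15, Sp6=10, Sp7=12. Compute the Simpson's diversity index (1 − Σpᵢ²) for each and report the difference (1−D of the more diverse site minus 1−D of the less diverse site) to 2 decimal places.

Station 1: N=5, proportions 0.6, 0.2, 0.2, giving 1−D = 0.5600 (working shown to 4 dp, full precision carried).
Station 2: N=207, proportions 0.0097, 0.029, 0.7198, 0.0628, 0.0725, 0.0483, 0.058, giving 1−D = 0.4661.
Difference = |0.5600 − 0.4661| = 0.0939, i.e. 0.09 to 2 decimal places.

0.09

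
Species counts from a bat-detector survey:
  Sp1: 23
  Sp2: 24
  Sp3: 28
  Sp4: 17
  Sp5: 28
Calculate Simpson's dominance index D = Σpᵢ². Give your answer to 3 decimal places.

Total N = 23+24+28+17+28 = 120, so the proportions are 0.19167, 0.2, 0.23333, 0.14167, 0.23333 (working shown to 5 dp, full precision carried).
D = 0.19167² + 0.2² + 0.23333² + 0.14167² + 0.23333² = 0.03674 + 0.04000 + 0.05444 + 0.02007 + 0.05444 = 0.20569.
To 3 decimal places, D = 0.206.

0.206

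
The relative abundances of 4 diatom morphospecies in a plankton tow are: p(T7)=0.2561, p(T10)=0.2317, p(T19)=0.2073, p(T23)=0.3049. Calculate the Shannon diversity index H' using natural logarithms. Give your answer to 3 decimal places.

1.376

Each pᵢ ln pᵢ term (working shown to 5 dp, full precision carried): 0.2561×(-1.36219)=-0.34886, 0.2317×(-1.46231)=-0.33882, 0.2073×(-1.57359)=-0.32620, 0.3049×(-1.18777)=-0.36215.
Sum = -1.37603, so H' = 1.376.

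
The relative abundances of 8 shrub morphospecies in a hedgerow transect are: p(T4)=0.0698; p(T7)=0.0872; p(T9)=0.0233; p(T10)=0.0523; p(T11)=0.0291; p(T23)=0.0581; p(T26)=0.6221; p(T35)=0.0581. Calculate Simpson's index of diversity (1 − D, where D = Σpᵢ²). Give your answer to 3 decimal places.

D = 0.0698² + 0.0872² + 0.0233² + 0.0523² + 0.0291² + 0.0581² + 0.6221² + 0.0581² = 0.00487 + 0.00760 + 0.00054 + 0.00274 + 0.00085 + 0.00338 + 0.38701 + 0.00338 = 0.41036 (working shown to 5 dp, full precision carried).
So 1 − D = 0.58964, i.e. 0.590 to 3 decimal places.

0.590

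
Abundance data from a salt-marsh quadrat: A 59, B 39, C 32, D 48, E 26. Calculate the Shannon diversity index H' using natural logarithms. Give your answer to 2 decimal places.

1.57

Total N = 59+39+32+48+26 = 204, so the proportions are 0.2892, 0.1912, 0.1569, 0.2353, 0.1275 (working shown to 4 dp, full precision carried).
Each pᵢ ln pᵢ term: 0.2892×(-1.2406)=-0.3588, 0.1912×(-1.6546)=-0.3163, 0.1569×(-1.8524)=-0.2906, 0.2353×(-1.4469)=-0.3405, 0.1275×(-2.0600)=-0.2626.
Sum = -1.5687, so H' = 1.57.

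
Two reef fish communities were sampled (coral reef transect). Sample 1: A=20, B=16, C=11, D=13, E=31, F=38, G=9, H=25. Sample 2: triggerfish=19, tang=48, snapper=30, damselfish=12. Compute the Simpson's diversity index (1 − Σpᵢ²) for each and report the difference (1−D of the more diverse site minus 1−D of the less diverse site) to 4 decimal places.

Sample 1: N=163, proportions 0.122699, 0.09816, 0.067485, 0.079755, 0.190184, 0.233129, 0.055215, 0.153374, giving 1−D = 0.847303 (working shown to 6 dp, full precision carried).
Sample 2: N=109, proportions 0.174312, 0.440367, 0.275229, 0.110092, giving 1−D = 0.687821.
Difference = |0.847303 − 0.687821| = 0.159482, i.e. 0.1595 to 4 decimal places.

0.1595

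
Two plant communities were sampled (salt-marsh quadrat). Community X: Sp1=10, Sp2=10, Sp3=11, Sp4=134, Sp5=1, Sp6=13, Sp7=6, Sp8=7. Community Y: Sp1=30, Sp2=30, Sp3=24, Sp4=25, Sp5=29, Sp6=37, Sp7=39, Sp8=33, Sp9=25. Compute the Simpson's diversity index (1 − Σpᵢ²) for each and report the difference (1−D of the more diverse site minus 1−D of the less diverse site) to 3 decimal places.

0.389

Community X: N=192, proportions 0.05208, 0.05208, 0.05729, 0.69792, 0.00521, 0.06771, 0.03125, 0.03646, giving 1−D = 0.49729 (working shown to 5 dp, full precision carried).
Community Y: N=272, proportions 0.11029, 0.11029, 0.08824, 0.09191, 0.10662, 0.13603, 0.14338, 0.12132, 0.09191, giving 1−D = 0.88584.
Difference = |0.49729 − 0.88584| = 0.38855, i.e. 0.389 to 3 decimal places.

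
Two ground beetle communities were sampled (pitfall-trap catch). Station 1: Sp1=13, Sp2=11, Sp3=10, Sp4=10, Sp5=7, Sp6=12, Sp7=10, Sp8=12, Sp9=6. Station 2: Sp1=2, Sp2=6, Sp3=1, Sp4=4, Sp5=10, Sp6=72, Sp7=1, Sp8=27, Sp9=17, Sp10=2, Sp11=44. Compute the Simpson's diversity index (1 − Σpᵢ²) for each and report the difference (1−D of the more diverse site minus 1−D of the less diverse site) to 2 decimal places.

0.12

Station 1: N=91, proportions 0.1429, 0.1209, 0.1099, 0.1099, 0.0769, 0.1319, 0.1099, 0.1319, 0.0659, giving 1−D = 0.8837 (working shown to 4 dp, full precision carried).
Station 2: N=186, proportions 0.0108, 0.0323, 0.0054, 0.0215, 0.0538, 0.3871, 0.0054, 0.1452, 0.0914, 0.0108, 0.2366, giving 1−D = 0.7601.
Difference = |0.8837 − 0.7601| = 0.1236, i.e. 0.12 to 2 decimal places.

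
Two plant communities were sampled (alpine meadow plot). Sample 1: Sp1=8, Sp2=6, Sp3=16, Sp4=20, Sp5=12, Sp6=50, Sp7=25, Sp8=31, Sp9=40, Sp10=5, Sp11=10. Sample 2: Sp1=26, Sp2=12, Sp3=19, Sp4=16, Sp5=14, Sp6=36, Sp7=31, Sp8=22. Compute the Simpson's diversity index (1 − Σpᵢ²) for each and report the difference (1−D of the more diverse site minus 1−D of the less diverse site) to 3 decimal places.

Sample 1: N=223, proportions 0.035874, 0.026906, 0.071749, 0.089686, 0.053812, 0.224215, 0.112108, 0.139013, 0.179372, 0.022422, 0.044843, giving 1−D = 0.865049 (working shown to 6 dp, full precision carried).
Sample 2: N=176, proportions 0.147727, 0.068182, 0.107955, 0.090909, 0.079545, 0.204545, 0.176136, 0.125, giving 1−D = 0.858794.
Difference = |0.865049 − 0.858794| = 0.006255, i.e. 0.006 to 3 decimal places.

0.006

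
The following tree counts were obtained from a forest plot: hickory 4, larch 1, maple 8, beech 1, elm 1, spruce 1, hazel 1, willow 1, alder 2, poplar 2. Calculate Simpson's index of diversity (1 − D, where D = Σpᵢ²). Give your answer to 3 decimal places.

0.806

Total N = 4+1+8+1+1+1+1+1+2+2 = 22, so the proportions are 0.18182, 0.04545, 0.36364, 0.04545, 0.04545, 0.04545, 0.04545, 0.04545, 0.09091, 0.09091 (working shown to 5 dp, full precision carried).
D = 0.18182² + 0.04545² + 0.36364² + 0.04545² + 0.04545² + 0.04545² + 0.04545² + 0.04545² + 0.09091² + 0.09091² = 0.03306 + 0.00207 + 0.13223 + 0.00207 + 0.00207 + 0.00207 + 0.00207 + 0.00207 + 0.00826 + 0.00826 = 0.19421.
So 1 − D = 0.80579, i.e. 0.806 to 3 decimal places.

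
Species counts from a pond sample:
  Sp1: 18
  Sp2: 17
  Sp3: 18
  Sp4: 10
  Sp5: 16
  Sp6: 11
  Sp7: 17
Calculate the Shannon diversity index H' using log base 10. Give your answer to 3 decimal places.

0.835

Total N = 18+17+18+10+16+11+17 = 107, so the proportions are 0.16822, 0.15888, 0.16822, 0.09346, 0.14953, 0.1028, 0.15888 (working shown to 5 dp, full precision carried).
Each pᵢ log₁₀ pᵢ term: 0.16822×(-0.77411)=-0.13022, 0.15888×(-0.79893)=-0.12693, 0.16822×(-0.77411)=-0.13022, 0.09346×(-1.02938)=-0.09620, 0.14953×(-0.82526)=-0.12340, 0.1028×(-0.98799)=-0.10157, 0.15888×(-0.79893)=-0.12693.
Sum = -0.83549, so H' = 0.835.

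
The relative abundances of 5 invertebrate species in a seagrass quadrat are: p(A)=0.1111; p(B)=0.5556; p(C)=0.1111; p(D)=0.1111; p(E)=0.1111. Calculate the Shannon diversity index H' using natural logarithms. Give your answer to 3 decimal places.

1.303

Each pᵢ ln pᵢ term (working shown to 5 dp, full precision carried): 0.1111×(-2.19732)=-0.24412, 0.5556×(-0.58771)=-0.32653, 0.1111×(-2.19732)=-0.24412, 0.1111×(-2.19732)=-0.24412, 0.1111×(-2.19732)=-0.24412.
Sum = -1.30302, so H' = 1.303.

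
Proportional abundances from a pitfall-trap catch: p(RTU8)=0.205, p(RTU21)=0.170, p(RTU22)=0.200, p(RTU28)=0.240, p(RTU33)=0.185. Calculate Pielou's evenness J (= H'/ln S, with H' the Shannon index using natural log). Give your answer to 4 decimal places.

0.9958

H' = −Σ pᵢ ln pᵢ = −((-0.324873) + (-0.301233) + (-0.321888) + (-0.342508) + (-0.312169)) = 1.602670 (working shown to 6 dp, full precision carried).
With S = 5 species, ln S = 1.609438, so J = 1.602670/1.609438 = 0.995795, i.e. 0.9958 to 4 decimal places.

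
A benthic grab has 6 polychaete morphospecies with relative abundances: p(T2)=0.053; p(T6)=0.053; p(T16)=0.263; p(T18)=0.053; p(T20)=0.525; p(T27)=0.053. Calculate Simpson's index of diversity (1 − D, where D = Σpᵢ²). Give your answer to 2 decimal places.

0.64

D = 0.053² + 0.053² + 0.263² + 0.053² + 0.525² + 0.053² = 0.0028 + 0.0028 + 0.0692 + 0.0028 + 0.2756 + 0.0028 = 0.3560 (working shown to 4 dp, full precision carried).
So 1 − D = 0.6440, i.e. 0.64 to 2 decimal places.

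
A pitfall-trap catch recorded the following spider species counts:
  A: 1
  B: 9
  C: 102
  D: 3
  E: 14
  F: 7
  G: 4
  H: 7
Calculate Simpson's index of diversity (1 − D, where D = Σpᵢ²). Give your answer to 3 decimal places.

0.500

Total N = 1+9+102+3+14+7+4+7 = 147, so the proportions are 0.0068, 0.06122, 0.69388, 0.02041, 0.09524, 0.04762, 0.02721, 0.04762 (working shown to 5 dp, full precision carried).
D = 0.0068² + 0.06122² + 0.69388² + 0.02041² + 0.09524² + 0.04762² + 0.02721² + 0.04762² = 0.00005 + 0.00375 + 0.48147 + 0.00042 + 0.00907 + 0.00227 + 0.00074 + 0.00227 = 0.50002.
So 1 − D = 0.49998, i.e. 0.500 to 3 decimal places.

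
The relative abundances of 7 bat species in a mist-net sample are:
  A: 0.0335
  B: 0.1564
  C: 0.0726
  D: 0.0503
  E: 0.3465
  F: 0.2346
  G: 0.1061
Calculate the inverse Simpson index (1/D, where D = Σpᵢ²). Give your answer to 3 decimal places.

4.551

D = 0.0335² + 0.1564² + 0.0726² + 0.0503² + 0.3465² + 0.2346² + 0.1061² = 0.0011223 + 0.0244610 + 0.0052708 + 0.0025301 + 0.1200622 + 0.0550372 + 0.0112572 = 0.2197407 (working shown to 7 dp, full precision carried).
So 1/D = 4.55082, i.e. 4.551 to 3 decimal places.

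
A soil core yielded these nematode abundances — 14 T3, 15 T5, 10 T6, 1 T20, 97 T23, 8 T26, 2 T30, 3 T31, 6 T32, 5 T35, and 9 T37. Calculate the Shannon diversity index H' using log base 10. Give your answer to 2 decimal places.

0.69

Total N = 14+15+10+1+97+8+2+3+6+5+9 = 170, so the proportions are 0.0824, 0.0882, 0.0588, 0.0059, 0.5706, 0.0471, 0.0118, 0.0176, 0.0353, 0.0294, 0.0529 (working shown to 4 dp, full precision carried).
Each pᵢ log₁₀ pᵢ term: 0.0824×(-1.0843)=-0.0893, 0.0882×(-1.0544)=-0.0930, 0.0588×(-1.2304)=-0.0724, 0.0059×(-2.2304)=-0.0131, 0.5706×(-0.2437)=-0.1390, 0.0471×(-1.3274)=-0.0625, 0.0118×(-1.9294)=-0.0227, 0.0176×(-1.7533)=-0.0309, 0.0353×(-1.4523)=-0.0513, 0.0294×(-1.5315)=-0.0450, 0.0529×(-1.2762)=-0.0676.
Sum = -0.6868, so H' = 0.69.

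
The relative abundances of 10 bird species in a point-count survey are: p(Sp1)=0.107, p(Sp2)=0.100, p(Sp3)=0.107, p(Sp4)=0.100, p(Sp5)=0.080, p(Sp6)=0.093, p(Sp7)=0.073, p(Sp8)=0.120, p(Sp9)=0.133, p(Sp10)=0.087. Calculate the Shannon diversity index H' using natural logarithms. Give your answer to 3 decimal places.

Each pᵢ ln pᵢ term (working shown to 5 dp, full precision carried): 0.107×(-2.23493)=-0.23914, 0.1×(-2.30259)=-0.23026, 0.107×(-2.23493)=-0.23914, 0.1×(-2.30259)=-0.23026, 0.08×(-2.52573)=-0.20206, 0.093×(-2.37516)=-0.22089, 0.073×(-2.61730)=-0.19106, 0.12×(-2.12026)=-0.25443, 0.133×(-2.01741)=-0.26832, 0.087×(-2.44185)=-0.21244.
Sum = -2.28799, so H' = 2.288.

2.288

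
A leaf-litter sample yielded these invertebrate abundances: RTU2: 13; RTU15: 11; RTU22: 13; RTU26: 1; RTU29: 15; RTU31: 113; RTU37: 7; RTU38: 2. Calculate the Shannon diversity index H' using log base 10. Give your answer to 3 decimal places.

0.548

Total N = 13+11+13+1+15+113+7+2 = 175, so the proportions are 0.07429, 0.06286, 0.07429, 0.00571, 0.08571, 0.64571, 0.04, 0.01143 (working shown to 5 dp, full precision carried).
Each pᵢ log₁₀ pᵢ term: 0.07429×(-1.12909)=-0.08388, 0.06286×(-1.20165)=-0.07553, 0.07429×(-1.12909)=-0.08388, 0.00571×(-2.24304)=-0.01282, 0.08571×(-1.06695)=-0.09145, 0.64571×(-0.18996)=-0.12266, 0.04×(-1.39794)=-0.05592, 0.01143×(-1.94201)=-0.02219.
Sum = -0.54832, so H' = 0.548.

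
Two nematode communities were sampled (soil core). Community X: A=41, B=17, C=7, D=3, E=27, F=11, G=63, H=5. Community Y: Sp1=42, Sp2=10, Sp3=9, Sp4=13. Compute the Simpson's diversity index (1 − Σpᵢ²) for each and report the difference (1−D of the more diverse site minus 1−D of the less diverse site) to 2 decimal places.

Community X: N=174, proportions 0.23563, 0.0977, 0.04023, 0.01724, 0.15517, 0.06322, 0.36207, 0.02874, giving 1−D = 0.77302 (working shown to 5 dp, full precision carried).
Community Y: N=74, proportions 0.56757, 0.13514, 0.12162, 0.17568, giving 1−D = 0.61395.
Difference = |0.77302 − 0.61395| = 0.15907, i.e. 0.16 to 2 decimal places.

0.16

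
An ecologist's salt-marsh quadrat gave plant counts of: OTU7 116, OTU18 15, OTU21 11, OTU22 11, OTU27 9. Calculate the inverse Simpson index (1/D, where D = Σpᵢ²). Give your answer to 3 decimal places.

Total N = 116+15+11+11+9 = 162, so the proportions are 0.716049, 0.092593, 0.067901, 0.067901, 0.055556 (working shown to 6 dp, full precision carried).
D = 0.716049² + 0.092593² + 0.067901² + 0.067901² + 0.055556² = 0.512727 + 0.008573 + 0.004611 + 0.004611 + 0.003086 = 0.533608.
So 1/D = 1.87404, i.e. 1.874 to 3 decimal places.

1.874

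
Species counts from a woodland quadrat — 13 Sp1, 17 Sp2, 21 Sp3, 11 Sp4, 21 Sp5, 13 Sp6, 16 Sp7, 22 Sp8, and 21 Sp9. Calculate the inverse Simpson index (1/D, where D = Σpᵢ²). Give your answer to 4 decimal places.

Total N = 13+17+21+11+21+13+16+22+21 = 155, so the proportions are 0.08387097, 0.10967742, 0.13548387, 0.07096774, 0.13548387, 0.08387097, 0.10322581, 0.14193548, 0.13548387 (working shown to 8 dp, full precision carried).
D = 0.08387097² + 0.10967742² + 0.13548387² + 0.07096774² + 0.13548387² + 0.08387097² + 0.10322581² + 0.14193548² + 0.13548387² = 0.00703434 + 0.01202914 + 0.01835588 + 0.00503642 + 0.01835588 + 0.00703434 + 0.01065557 + 0.02014568 + 0.01835588 = 0.11700312.
So 1/D = 8.546781, i.e. 8.5468 to 4 decimal places.

8.5468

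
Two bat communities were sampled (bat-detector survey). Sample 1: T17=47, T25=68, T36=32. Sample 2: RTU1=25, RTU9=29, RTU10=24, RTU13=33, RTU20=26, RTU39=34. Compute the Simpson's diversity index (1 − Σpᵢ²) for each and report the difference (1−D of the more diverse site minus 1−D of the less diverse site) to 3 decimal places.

Sample 1: N=147, proportions 0.31973, 0.46259, 0.21769, giving 1−D = 0.63640 (working shown to 5 dp, full precision carried).
Sample 2: N=171, proportions 0.1462, 0.16959, 0.14035, 0.19298, 0.15205, 0.19883, giving 1−D = 0.83027.
Difference = |0.63640 − 0.83027| = 0.19387, i.e. 0.194 to 3 decimal places.

0.194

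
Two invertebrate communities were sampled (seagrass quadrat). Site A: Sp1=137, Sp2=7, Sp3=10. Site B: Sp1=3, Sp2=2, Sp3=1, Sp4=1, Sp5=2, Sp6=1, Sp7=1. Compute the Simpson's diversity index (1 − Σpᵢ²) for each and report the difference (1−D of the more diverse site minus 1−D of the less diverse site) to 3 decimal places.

Site A: N=154, proportions 0.88961, 0.04545, 0.06494, giving 1−D = 0.20231 (working shown to 5 dp, full precision carried).
Site B: N=11, proportions 0.27273, 0.18182, 0.09091, 0.09091, 0.18182, 0.09091, 0.09091, giving 1−D = 0.82645.
Difference = |0.20231 − 0.82645| = 0.62414, i.e. 0.624 to 3 decimal places.

0.624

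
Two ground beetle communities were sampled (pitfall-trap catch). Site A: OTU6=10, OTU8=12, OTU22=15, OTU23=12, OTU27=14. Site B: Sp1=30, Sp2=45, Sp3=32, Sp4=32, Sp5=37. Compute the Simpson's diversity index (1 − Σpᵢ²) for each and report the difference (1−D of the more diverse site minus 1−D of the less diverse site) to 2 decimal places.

Site A: N=63, proportions 0.1587, 0.1905, 0.2381, 0.1905, 0.2222, giving 1−D = 0.7962 (working shown to 4 dp, full precision carried).
Site B: N=176, proportions 0.1705, 0.2557, 0.1818, 0.1818, 0.2102, giving 1−D = 0.7953.
Difference = |0.7962 − 0.7953| = 0.0009, i.e. 0.00 to 2 decimal places.

0.00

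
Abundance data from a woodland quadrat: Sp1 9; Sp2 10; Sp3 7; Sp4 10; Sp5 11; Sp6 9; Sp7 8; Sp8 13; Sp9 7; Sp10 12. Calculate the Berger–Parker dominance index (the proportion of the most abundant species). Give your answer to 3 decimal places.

0.135

Total N = 9+10+7+10+11+9+8+13+7+12 = 96, so the proportions are 0.09375, 0.10417, 0.07292, 0.10417, 0.11458, 0.09375, 0.08333, 0.13542, 0.07292, 0.125 (working shown to 5 dp, full precision carried).
The largest proportion is 0.13542, i.e. d = 0.135 to 3 decimal places.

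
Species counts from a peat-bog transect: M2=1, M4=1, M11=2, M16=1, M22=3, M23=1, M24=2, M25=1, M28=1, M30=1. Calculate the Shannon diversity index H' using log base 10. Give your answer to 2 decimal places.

0.96

Total N = 1+1+2+1+3+1+2+1+1+1 = 14, so the proportions are 0.0714, 0.0714, 0.1429, 0.0714, 0.2143, 0.0714, 0.1429, 0.0714, 0.0714, 0.0714 (working shown to 4 dp, full precision carried).
Each pᵢ log₁₀ pᵢ term: 0.0714×(-1.1461)=-0.0819, 0.0714×(-1.1461)=-0.0819, 0.1429×(-0.8451)=-0.1207, 0.0714×(-1.1461)=-0.0819, 0.2143×(-0.6690)=-0.1434, 0.0714×(-1.1461)=-0.0819, 0.1429×(-0.8451)=-0.1207, 0.0714×(-1.1461)=-0.0819, 0.0714×(-1.1461)=-0.0819, 0.0714×(-1.1461)=-0.0819.
Sum = -0.9579, so H' = 0.96.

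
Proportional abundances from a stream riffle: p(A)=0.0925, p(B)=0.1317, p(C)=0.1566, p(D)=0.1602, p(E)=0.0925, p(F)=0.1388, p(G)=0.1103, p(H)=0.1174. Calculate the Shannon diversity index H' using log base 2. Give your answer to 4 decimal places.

Each pᵢ log₂ pᵢ term (working shown to 6 dp, full precision carried): 0.0925×(-3.434403)=-0.317682, 0.1317×(-2.924673)=-0.385179, 0.1566×(-2.674844)=-0.418881, 0.1602×(-2.642054)=-0.423257, 0.0925×(-3.434403)=-0.317682, 0.1388×(-2.848921)=-0.395430, 0.1103×(-3.180495)=-0.350809, 0.1174×(-3.090496)=-0.362824.
Sum = -2.971745, so H' = 2.9717.

2.9717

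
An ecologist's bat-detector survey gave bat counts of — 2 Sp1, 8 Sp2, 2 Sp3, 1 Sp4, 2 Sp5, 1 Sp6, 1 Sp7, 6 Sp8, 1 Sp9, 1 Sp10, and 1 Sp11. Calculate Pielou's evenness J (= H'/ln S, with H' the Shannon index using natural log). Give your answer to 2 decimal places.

0.85

Total N = 2+8+2+1+2+1+1+6+1+1+1 = 26, so the proportions are 0.0769, 0.3077, 0.0769, 0.0385, 0.0769, 0.0385, 0.0385, 0.2308, 0.0385, 0.0385, 0.0385 (working shown to 4 dp, full precision carried).
H' = −Σ pᵢ ln pᵢ = −((-0.1973) + (-0.3627) + (-0.1973) + (-0.1253) + (-0.1973) + (-0.1253) + (-0.1253) + (-0.3384) + (-0.1253) + (-0.1253) + (-0.1253)) = 2.0448.
With S = 11 species, ln S = 2.3979, so J = 2.0448/2.3979 = 0.8528, i.e. 0.85 to 2 decimal places.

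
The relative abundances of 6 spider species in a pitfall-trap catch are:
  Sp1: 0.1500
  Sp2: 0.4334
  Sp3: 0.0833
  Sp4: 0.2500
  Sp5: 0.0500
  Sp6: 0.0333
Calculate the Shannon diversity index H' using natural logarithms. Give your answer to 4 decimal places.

Each pᵢ ln pᵢ term (working shown to 6 dp, full precision carried): 0.15×(-1.897120)=-0.284568, 0.4334×(-0.836094)=-0.362363, 0.0833×(-2.485307)=-0.207026, 0.25×(-1.386294)=-0.346574, 0.05×(-2.995732)=-0.149787, 0.0333×(-3.402198)=-0.113293.
Sum = -1.463611, so H' = 1.4636.

1.4636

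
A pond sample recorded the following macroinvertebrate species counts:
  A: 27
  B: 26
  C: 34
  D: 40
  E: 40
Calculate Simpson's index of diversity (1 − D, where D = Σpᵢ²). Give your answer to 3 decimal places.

0.793

Total N = 27+26+34+40+40 = 167, so the proportions are 0.16168, 0.15569, 0.20359, 0.23952, 0.23952 (working shown to 5 dp, full precision carried).
D = 0.16168² + 0.15569² + 0.20359² + 0.23952² + 0.23952² = 0.02614 + 0.02424 + 0.04145 + 0.05737 + 0.05737 = 0.20657.
So 1 − D = 0.79343, i.e. 0.793 to 3 decimal places.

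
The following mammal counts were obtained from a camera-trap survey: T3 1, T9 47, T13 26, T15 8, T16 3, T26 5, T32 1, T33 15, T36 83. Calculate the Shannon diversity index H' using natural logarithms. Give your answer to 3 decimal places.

Total N = 1+47+26+8+3+5+1+15+83 = 189, so the proportions are 0.00529, 0.24868, 0.13757, 0.04233, 0.01587, 0.02646, 0.00529, 0.07937, 0.43915 (working shown to 5 dp, full precision carried).
Each pᵢ ln pᵢ term: 0.00529×(-5.24175)=-0.02773, 0.24868×(-1.39160)=-0.34606, 0.13757×(-1.98365)=-0.27288, 0.04233×(-3.16231)=-0.13385, 0.01587×(-4.14313)=-0.06576, 0.02646×(-3.63231)=-0.09609, 0.00529×(-5.24175)=-0.02773, 0.07937×(-2.53370)=-0.20109, 0.43915×(-0.82291)=-0.36138.
Sum = -1.53259, so H' = 1.533.

1.533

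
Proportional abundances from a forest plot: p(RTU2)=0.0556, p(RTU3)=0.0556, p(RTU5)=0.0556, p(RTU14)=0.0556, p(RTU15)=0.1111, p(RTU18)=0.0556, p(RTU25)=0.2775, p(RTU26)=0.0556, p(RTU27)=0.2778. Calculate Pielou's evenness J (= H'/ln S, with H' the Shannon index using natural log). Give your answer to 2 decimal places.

H' = −Σ pᵢ ln pᵢ = −((-0.1607) + (-0.1607) + (-0.1607) + (-0.1607) + (-0.2441) + (-0.1607) + (-0.3557) + (-0.1607) + (-0.3558)) = 1.9196 (working shown to 4 dp, full precision carried).
With S = 9 species, ln S = 2.1972, so J = 1.9196/2.1972 = 0.8737, i.e. 0.87 to 2 decimal places.

0.87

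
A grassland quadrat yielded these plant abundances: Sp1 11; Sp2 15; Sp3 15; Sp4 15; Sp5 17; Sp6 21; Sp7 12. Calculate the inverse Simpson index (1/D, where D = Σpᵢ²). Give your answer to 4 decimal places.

6.7281

Total N = 11+15+15+15+17+21+12 = 106, so the proportions are 0.10377358, 0.14150943, 0.14150943, 0.14150943, 0.16037736, 0.19811321, 0.11320755 (working shown to 8 dp, full precision carried).
D = 0.10377358² + 0.14150943² + 0.14150943² + 0.14150943² + 0.16037736² + 0.19811321² + 0.11320755² = 0.01076896 + 0.02002492 + 0.02002492 + 0.02002492 + 0.02572090 + 0.03924884 + 0.01281595 = 0.14862941.
So 1/D = 6.728144, i.e. 6.7281 to 4 decimal places.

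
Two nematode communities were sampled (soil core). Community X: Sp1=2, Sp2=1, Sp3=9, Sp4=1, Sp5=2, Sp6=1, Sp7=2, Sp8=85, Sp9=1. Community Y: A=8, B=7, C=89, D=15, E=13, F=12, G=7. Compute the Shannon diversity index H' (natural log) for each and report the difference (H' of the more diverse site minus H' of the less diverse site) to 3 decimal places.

Community X: N=104, proportions 0.01923, 0.00962, 0.08654, 0.00962, 0.01923, 0.00962, 0.01923, 0.81731, 0.00962, giving H' = 0.78324 (working shown to 5 dp, full precision carried).
Community Y: N=151, proportions 0.05298, 0.04636, 0.5894, 0.09934, 0.08609, 0.07947, 0.04636, giving H' = 1.39376.
Difference = |0.78324 − 1.39376| = 0.61052, i.e. 0.611 to 3 decimal places.

0.611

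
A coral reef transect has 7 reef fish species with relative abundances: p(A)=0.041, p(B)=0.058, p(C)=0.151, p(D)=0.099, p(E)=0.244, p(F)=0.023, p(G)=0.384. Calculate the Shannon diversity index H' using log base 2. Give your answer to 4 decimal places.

Each pᵢ log₂ pᵢ term (working shown to 6 dp, full precision carried): 0.041×(-4.608232)=-0.188938, 0.058×(-4.107803)=-0.238253, 0.151×(-2.727380)=-0.411834, 0.099×(-3.336428)=-0.330306, 0.244×(-2.035047)=-0.496551, 0.023×(-5.442222)=-0.125171, 0.384×(-1.380822)=-0.530236.
Sum = -2.321289, so H' = 2.3213.

2.3213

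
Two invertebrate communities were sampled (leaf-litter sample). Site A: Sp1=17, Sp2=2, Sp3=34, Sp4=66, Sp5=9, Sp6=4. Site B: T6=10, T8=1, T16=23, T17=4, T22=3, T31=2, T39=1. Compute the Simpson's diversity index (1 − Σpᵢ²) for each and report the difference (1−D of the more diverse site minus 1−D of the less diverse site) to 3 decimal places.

0.002

Site A: N=132, proportions 0.12879, 0.01515, 0.25758, 0.5, 0.06818, 0.0303, giving 1−D = 0.66127 (working shown to 5 dp, full precision carried).
Site B: N=44, proportions 0.22727, 0.02273, 0.52273, 0.09091, 0.06818, 0.04545, 0.02273, giving 1−D = 0.65909.
Difference = |0.66127 − 0.65909| = 0.00218, i.e. 0.002 to 3 decimal places.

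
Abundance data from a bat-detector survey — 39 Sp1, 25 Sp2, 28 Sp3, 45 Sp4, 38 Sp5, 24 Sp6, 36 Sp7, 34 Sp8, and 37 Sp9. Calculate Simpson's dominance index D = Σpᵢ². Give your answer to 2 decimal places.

0.12

Total N = 39+25+28+45+38+24+36+34+37 = 306, so the proportions are 0.1275, 0.0817, 0.0915, 0.1471, 0.1242, 0.0784, 0.1176, 0.1111, 0.1209 (working shown to 4 dp, full precision carried).
D = 0.1275² + 0.0817² + 0.0915² + 0.1471² + 0.1242² + 0.0784² + 0.1176² + 0.1111² + 0.1209² = 0.0162 + 0.0067 + 0.0084 + 0.0216 + 0.0154 + 0.0062 + 0.0138 + 0.0123 + 0.0146 = 0.1153.
To 2 decimal places, D = 0.12.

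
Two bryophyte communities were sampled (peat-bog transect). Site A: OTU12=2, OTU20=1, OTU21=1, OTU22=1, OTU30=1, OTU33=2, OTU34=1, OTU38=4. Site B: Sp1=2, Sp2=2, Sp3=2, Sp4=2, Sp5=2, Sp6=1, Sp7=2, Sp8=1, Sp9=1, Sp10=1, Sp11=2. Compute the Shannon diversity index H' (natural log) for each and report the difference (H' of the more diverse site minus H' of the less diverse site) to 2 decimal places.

Site A: N=13, proportions 0.15385, 0.07692, 0.07692, 0.07692, 0.07692, 0.15385, 0.07692, 0.30769, giving H' = 1.92512 (working shown to 5 dp, full precision carried).
Site B: N=18, proportions 0.11111, 0.11111, 0.11111, 0.11111, 0.11111, 0.05556, 0.11111, 0.05556, 0.05556, 0.05556, 0.11111, giving H' = 2.35126.
Difference = |1.92512 − 2.35126| = 0.42614, i.e. 0.43 to 2 decimal places.

0.43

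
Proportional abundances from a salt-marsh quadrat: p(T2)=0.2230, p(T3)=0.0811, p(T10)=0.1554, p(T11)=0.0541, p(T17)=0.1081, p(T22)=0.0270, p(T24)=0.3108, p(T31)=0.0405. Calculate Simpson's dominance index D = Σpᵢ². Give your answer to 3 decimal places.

0.194

D = 0.223² + 0.0811² + 0.1554² + 0.0541² + 0.1081² + 0.027² + 0.3108² + 0.0405² = 0.04973 + 0.00658 + 0.02415 + 0.00293 + 0.01169 + 0.00073 + 0.09660 + 0.00164 = 0.19403 (working shown to 5 dp, full precision carried).
To 3 decimal places, D = 0.194.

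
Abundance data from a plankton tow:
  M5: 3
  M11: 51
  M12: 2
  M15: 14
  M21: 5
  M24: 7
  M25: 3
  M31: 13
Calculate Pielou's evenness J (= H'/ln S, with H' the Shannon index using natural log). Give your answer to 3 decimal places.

Total N = 3+51+2+14+5+7+3+13 = 98, so the proportions are 0.03061, 0.52041, 0.02041, 0.14286, 0.05102, 0.07143, 0.03061, 0.13265 (working shown to 5 dp, full precision carried).
H' = −Σ pᵢ ln pᵢ = −((-0.10673) + (-0.33990) + (-0.07942) + (-0.27799) + (-0.15181) + (-0.18850) + (-0.10673) + (-0.26796)) = 1.51904.
With S = 8 species, ln S = 2.07944, so J = 1.51904/2.07944 = 0.73050, i.e. 0.731 to 3 decimal places.

0.731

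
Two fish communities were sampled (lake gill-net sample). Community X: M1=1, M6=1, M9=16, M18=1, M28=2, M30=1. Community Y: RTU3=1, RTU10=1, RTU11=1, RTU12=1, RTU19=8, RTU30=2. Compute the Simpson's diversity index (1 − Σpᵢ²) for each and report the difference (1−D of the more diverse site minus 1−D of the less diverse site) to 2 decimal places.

0.18

Community X: N=22, proportions 0.045455, 0.045455, 0.727273, 0.045455, 0.090909, 0.045455, giving 1−D = 0.454545 (working shown to 6 dp, full precision carried).
Community Y: N=14, proportions 0.071429, 0.071429, 0.071429, 0.071429, 0.571429, 0.142857, giving 1−D = 0.632653.
Difference = |0.454545 − 0.632653| = 0.178108, i.e. 0.18 to 2 decimal places.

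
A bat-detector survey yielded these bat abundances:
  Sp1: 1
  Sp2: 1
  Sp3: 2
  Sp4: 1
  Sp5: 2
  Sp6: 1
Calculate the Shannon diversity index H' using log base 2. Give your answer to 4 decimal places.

Total N = 1+1+2+1+2+1 = 8, so the proportions are 0.125, 0.125, 0.25, 0.125, 0.25, 0.125 (working shown to 6 dp, full precision carried).
Each pᵢ log₂ pᵢ term: 0.125×(-3.000000)=-0.375000, 0.125×(-3.000000)=-0.375000, 0.25×(-2.000000)=-0.500000, 0.125×(-3.000000)=-0.375000, 0.25×(-2.000000)=-0.500000, 0.125×(-3.000000)=-0.375000.
Sum = -2.500000, so H' = 2.5000.

2.5000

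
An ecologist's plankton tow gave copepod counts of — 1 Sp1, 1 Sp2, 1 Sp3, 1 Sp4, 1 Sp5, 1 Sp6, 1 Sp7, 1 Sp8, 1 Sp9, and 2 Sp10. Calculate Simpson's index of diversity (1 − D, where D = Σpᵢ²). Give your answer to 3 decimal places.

0.893

Total N = 1+1+1+1+1+1+1+1+1+2 = 11, so the proportions are 0.09091, 0.09091, 0.09091, 0.09091, 0.09091, 0.09091, 0.09091, 0.09091, 0.09091, 0.18182 (working shown to 5 dp, full precision carried).
D = 0.09091² + 0.09091² + 0.09091² + 0.09091² + 0.09091² + 0.09091² + 0.09091² + 0.09091² + 0.09091² + 0.18182² = 0.00826 + 0.00826 + 0.00826 + 0.00826 + 0.00826 + 0.00826 + 0.00826 + 0.00826 + 0.00826 + 0.03306 = 0.10744.
So 1 − D = 0.89256, i.e. 0.893 to 3 decimal places.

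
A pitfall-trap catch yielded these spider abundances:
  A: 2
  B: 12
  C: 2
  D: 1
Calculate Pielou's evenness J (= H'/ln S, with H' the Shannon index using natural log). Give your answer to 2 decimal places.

Total N = 2+12+2+1 = 17, so the proportions are 0.1176, 0.7059, 0.1176, 0.0588 (working shown to 4 dp, full precision carried).
H' = −Σ pᵢ ln pᵢ = −((-0.2518) + (-0.2459) + (-0.2518) + (-0.1667)) = 0.9161.
With S = 4 species, ln S = 1.3863, so J = 0.9161/1.3863 = 0.6608, i.e. 0.66 to 2 decimal places.

0.66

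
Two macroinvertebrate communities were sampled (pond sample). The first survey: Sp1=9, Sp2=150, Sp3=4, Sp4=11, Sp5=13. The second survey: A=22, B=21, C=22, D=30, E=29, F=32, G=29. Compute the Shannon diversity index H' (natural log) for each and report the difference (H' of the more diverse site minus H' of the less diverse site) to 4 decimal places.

1.1758

The first survey: N=187, proportions 0.048128, 0.802139, 0.02139, 0.058824, 0.069519, giving H' = 0.757116 (working shown to 6 dp, full precision carried).
The second survey: N=185, proportions 0.118919, 0.113514, 0.118919, 0.162162, 0.156757, 0.172973, 0.156757, giving H' = 1.932878.
Difference = |0.757116 − 1.932878| = 1.175762, i.e. 1.1758 to 4 decimal places.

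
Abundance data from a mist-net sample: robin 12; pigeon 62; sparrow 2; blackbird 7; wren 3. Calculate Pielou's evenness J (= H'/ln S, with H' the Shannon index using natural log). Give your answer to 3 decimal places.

Total N = 12+62+2+7+3 = 86, so the proportions are 0.13953, 0.72093, 0.02326, 0.0814, 0.03488 (working shown to 5 dp, full precision carried).
H' = −Σ pᵢ ln pᵢ = −((-0.27481) + (-0.23590) + (-0.08747) + (-0.20418) + (-0.11706)) = 0.91941.
With S = 5 species, ln S = 1.60944, so J = 0.91941/1.60944 = 0.57126, i.e. 0.571 to 3 decimal places.

0.571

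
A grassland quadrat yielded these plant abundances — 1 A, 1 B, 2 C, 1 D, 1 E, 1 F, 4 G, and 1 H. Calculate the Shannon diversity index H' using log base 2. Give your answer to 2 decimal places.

2.75

Total N = 1+1+2+1+1+1+4+1 = 12, so the proportions are 0.0833, 0.0833, 0.1667, 0.0833, 0.0833, 0.0833, 0.3333, 0.0833 (working shown to 4 dp, full precision carried).
Each pᵢ log₂ pᵢ term: 0.0833×(-3.5850)=-0.2987, 0.0833×(-3.5850)=-0.2987, 0.1667×(-2.5850)=-0.4308, 0.0833×(-3.5850)=-0.2987, 0.0833×(-3.5850)=-0.2987, 0.0833×(-3.5850)=-0.2987, 0.3333×(-1.5850)=-0.5283, 0.0833×(-3.5850)=-0.2987.
Sum = -2.7516, so H' = 2.75.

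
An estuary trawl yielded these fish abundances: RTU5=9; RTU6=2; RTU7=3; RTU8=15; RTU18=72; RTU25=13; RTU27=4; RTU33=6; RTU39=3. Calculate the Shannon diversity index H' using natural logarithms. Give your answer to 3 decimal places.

1.490

Total N = 9+2+3+15+72+13+4+6+3 = 127, so the proportions are 0.07087, 0.01575, 0.02362, 0.11811, 0.56693, 0.10236, 0.0315, 0.04724, 0.02362 (working shown to 5 dp, full precision carried).
Each pᵢ ln pᵢ term: 0.07087×(-2.64696)=-0.18758, 0.01575×(-4.15104)=-0.06537, 0.02362×(-3.74557)=-0.08848, 0.11811×(-2.13614)=-0.25230, 0.56693×(-0.56752)=-0.32174, 0.10236×(-2.27924)=-0.23331, 0.0315×(-3.45789)=-0.10891, 0.04724×(-3.05243)=-0.14421, 0.02362×(-3.74557)=-0.08848.
Sum = -1.49038, so H' = 1.490.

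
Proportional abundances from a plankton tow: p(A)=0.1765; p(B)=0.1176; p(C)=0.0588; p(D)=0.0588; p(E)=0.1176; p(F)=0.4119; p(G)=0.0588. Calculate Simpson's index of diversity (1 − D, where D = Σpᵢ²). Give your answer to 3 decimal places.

D = 0.1765² + 0.1176² + 0.0588² + 0.0588² + 0.1176² + 0.4119² + 0.0588² = 0.03115 + 0.01383 + 0.00346 + 0.00346 + 0.01383 + 0.16966 + 0.00346 = 0.23885 (working shown to 5 dp, full precision carried).
So 1 − D = 0.76115, i.e. 0.761 to 3 decimal places.

0.761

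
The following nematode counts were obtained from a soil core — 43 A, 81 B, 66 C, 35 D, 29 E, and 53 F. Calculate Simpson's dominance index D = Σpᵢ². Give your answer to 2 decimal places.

0.19

Total N = 43+81+66+35+29+53 = 307, so the proportions are 0.1401, 0.2638, 0.215, 0.114, 0.0945, 0.1726 (working shown to 4 dp, full precision carried).
D = 0.1401² + 0.2638² + 0.215² + 0.114² + 0.0945² + 0.1726² = 0.0196 + 0.0696 + 0.0462 + 0.0130 + 0.0089 + 0.0298 = 0.1872.
To 2 decimal places, D = 0.19.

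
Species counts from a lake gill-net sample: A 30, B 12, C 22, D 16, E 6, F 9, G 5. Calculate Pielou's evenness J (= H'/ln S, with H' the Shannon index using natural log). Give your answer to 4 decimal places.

Total N = 30+12+22+16+6+9+5 = 100, so the proportions are 0.3, 0.12, 0.22, 0.16, 0.06, 0.09, 0.05 (working shown to 6 dp, full precision carried).
H' = −Σ pᵢ ln pᵢ = −((-0.361192) + (-0.254432) + (-0.333108) + (-0.293213) + (-0.168805) + (-0.216715) + (-0.149787)) = 1.777251.
With S = 7 species, ln S = 1.945910, so J = 1.777251/1.945910 = 0.913326, i.e. 0.9133 to 4 decimal places.

0.9133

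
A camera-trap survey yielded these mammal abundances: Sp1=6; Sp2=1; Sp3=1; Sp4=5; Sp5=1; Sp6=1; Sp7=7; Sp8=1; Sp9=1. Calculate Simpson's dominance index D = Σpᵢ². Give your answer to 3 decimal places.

0.201

Total N = 6+1+1+5+1+1+7+1+1 = 24, so the proportions are 0.25, 0.04167, 0.04167, 0.20833, 0.04167, 0.04167, 0.29167, 0.04167, 0.04167 (working shown to 5 dp, full precision carried).
D = 0.25² + 0.04167² + 0.04167² + 0.20833² + 0.04167² + 0.04167² + 0.29167² + 0.04167² + 0.04167² = 0.06250 + 0.00174 + 0.00174 + 0.04340 + 0.00174 + 0.00174 + 0.08507 + 0.00174 + 0.00174 = 0.20139.
To 3 decimal places, D = 0.201.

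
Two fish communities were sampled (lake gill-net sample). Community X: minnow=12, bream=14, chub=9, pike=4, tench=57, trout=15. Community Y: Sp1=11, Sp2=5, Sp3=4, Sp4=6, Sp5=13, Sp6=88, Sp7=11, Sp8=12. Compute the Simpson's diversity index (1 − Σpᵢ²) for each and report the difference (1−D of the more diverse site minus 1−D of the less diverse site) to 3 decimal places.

Community X: N=111, proportions 0.10811, 0.12613, 0.08108, 0.03604, 0.51351, 0.13514, giving 1−D = 0.68257 (working shown to 5 dp, full precision carried).
Community Y: N=150, proportions 0.07333, 0.03333, 0.02667, 0.04, 0.08667, 0.58667, 0.07333, 0.08, giving 1−D = 0.62773.
Difference = |0.68257 − 0.62773| = 0.05484, i.e. 0.055 to 3 decimal places.

0.055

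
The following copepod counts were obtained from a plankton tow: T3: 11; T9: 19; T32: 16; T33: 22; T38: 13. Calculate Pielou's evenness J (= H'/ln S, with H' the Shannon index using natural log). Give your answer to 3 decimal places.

Total N = 11+19+16+22+13 = 81, so the proportions are 0.1358, 0.23457, 0.19753, 0.2716, 0.16049 (working shown to 5 dp, full precision carried).
H' = −Σ pᵢ ln pᵢ = −((-0.27114) + (-0.34013) + (-0.32037) + (-0.35401) + (-0.29362)) = 1.57927.
With S = 5 species, ln S = 1.60944, so J = 1.57927/1.60944 = 0.98125, i.e. 0.981 to 3 decimal places.

0.981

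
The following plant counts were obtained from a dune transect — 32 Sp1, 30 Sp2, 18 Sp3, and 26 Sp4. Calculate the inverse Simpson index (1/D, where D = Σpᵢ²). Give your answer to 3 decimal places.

3.843

Total N = 32+30+18+26 = 106, so the proportions are 0.3018868, 0.2830189, 0.1698113, 0.245283 (working shown to 7 dp, full precision carried).
D = 0.3018868² + 0.2830189² + 0.1698113² + 0.245283² = 0.0911356 + 0.0800997 + 0.0288359 + 0.0601638 = 0.2602350.
So 1/D = 3.84268, i.e. 3.843 to 3 decimal places.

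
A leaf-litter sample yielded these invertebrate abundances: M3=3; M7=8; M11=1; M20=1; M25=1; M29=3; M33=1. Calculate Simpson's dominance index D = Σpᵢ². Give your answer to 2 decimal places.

0.27

Total N = 3+8+1+1+1+3+1 = 18, so the proportions are 0.1667, 0.4444, 0.0556, 0.0556, 0.0556, 0.1667, 0.0556 (working shown to 4 dp, full precision carried).
D = 0.1667² + 0.4444² + 0.0556² + 0.0556² + 0.0556² + 0.1667² + 0.0556² = 0.0278 + 0.1975 + 0.0031 + 0.0031 + 0.0031 + 0.0278 + 0.0031 = 0.2654.
To 2 decimal places, D = 0.27.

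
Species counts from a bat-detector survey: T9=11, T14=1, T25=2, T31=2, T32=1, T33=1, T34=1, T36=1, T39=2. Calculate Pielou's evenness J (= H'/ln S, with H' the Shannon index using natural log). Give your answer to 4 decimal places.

Total N = 11+1+2+2+1+1+1+1+2 = 22, so the proportions are 0.5, 0.045455, 0.090909, 0.090909, 0.045455, 0.045455, 0.045455, 0.045455, 0.090909 (working shown to 6 dp, full precision carried).
H' = −Σ pᵢ ln pᵢ = −((-0.346574) + (-0.140502) + (-0.217990) + (-0.217990) + (-0.140502) + (-0.140502) + (-0.140502) + (-0.140502) + (-0.217990)) = 1.703055.
With S = 9 species, ln S = 2.197225, so J = 1.703055/2.197225 = 0.775094, i.e. 0.7751 to 4 decimal places.

0.7751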